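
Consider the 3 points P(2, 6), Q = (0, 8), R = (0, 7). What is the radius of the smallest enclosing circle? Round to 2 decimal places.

1.41

Side lengths²: PQ² = 8, PR² = 5, QR² = 1.
Since PQ² = 8 ≥ 5 + 1 = 6, the angle opposite PQ is not acute, so the smallest enclosing circle has PQ as diameter.
Centre = midpoint of PQ = (1, 7), r² = 8/4 = 2.
r = √2 ≈ 1.41.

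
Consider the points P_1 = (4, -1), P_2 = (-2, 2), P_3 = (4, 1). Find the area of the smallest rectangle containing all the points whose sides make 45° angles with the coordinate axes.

22.5

In coordinates u = x + y, v = x − y the rectangle is axis-aligned; the map (x,y)→(u,v) scales areas by 2.
u-values: 3, 0, 5; range = 5 − 0 = 5.
v-values: 5, -4, 3; range = 5 − (-4) = 9.
Area = (5 × 9) / 2 = 22.5.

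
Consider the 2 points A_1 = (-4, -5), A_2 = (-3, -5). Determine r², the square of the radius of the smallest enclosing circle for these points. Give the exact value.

0.25

The smallest circle enclosing two points has them as diameter endpoints.
Centre = midpoint = (-3.5, -5); r² = |A_1A_2|²/4 = 1/4 = 0.25.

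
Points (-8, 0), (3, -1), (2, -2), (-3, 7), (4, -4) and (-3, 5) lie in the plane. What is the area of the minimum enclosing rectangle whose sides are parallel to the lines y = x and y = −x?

108

In coordinates u = x + y, v = x − y the rectangle is axis-aligned; the map (x,y)→(u,v) scales areas by 2.
u-values: -8, 2, 0, 4, 0, 2; range = 4 − (-8) = 12.
v-values: -8, 4, 4, -10, 8, -8; range = 8 − (-10) = 18.
Area = (12 × 18) / 2 = 108.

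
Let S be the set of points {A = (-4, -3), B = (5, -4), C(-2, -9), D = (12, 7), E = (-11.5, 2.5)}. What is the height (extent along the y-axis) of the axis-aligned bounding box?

16

max y = 7, min y = -9, so height = 16.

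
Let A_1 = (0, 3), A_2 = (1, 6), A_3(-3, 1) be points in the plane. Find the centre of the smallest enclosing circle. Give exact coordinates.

Side lengths²: A_1A_2² = 10, A_1A_3² = 13, A_2A_3² = 41.
Since A_2A_3² = 41 ≥ 13 + 10 = 23, the angle opposite A_2A_3 is not acute, so the smallest enclosing circle has A_2A_3 as diameter.
Centre = midpoint of A_2A_3 = (-1, 3.5), r² = 41/4 = 10.25.
Centre = (-1, 3.5).

(-1, 3.5)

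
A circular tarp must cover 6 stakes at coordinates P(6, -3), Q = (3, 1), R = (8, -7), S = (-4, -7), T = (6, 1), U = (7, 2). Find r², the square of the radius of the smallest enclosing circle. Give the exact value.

The minimum enclosing circle of a finite set is fixed by two of the points (as a diameter) or three (as a circumcircle).
The minimum enclosing circle is determined by three boundary points: R, S, U.
Their circumcentre is (2, -28/9) with r² = 4141/81.
The farthest remaining point T is at distance² 2665/81 ≤ 4141/81.

4141/81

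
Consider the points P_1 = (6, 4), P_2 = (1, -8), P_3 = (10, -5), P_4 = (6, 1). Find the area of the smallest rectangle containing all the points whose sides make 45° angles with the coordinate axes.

In coordinates u = x + y, v = x − y the rectangle is axis-aligned; the map (x,y)→(u,v) scales areas by 2.
u-values: 10, -7, 5, 7; range = 10 − (-7) = 17.
v-values: 2, 9, 15, 5; range = 15 − 2 = 13.
Area = (17 × 13) / 2 = 110.5.

110.5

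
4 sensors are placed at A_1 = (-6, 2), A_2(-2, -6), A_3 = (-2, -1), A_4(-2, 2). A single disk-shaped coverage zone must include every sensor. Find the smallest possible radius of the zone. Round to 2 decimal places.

4.47

A smallest enclosing disk is always determined by at most three of the input points on its boundary.
The farthest pair is A_1–A_2 with squared distance 80. The circle on this segment as diameter has centre (-4, -2) and r² = 80/4 = 20.
Check A_3: distance² to centre = 5 ≤ 20, so it lies inside.
All remaining points lie in this disk, and no smaller disk contains both endpoints, so this is the minimum enclosing circle.
r = √20 ≈ 4.47.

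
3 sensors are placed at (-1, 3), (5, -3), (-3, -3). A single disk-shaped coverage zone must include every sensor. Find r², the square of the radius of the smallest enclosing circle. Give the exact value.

Call the three points A, B, C in the order given.
Side lengths²: AB² = 72, AC² = 40, BC² = 64.
Since AB² = 72 < 64 + 40 = 104, the triangle is acute, so the smallest enclosing circle is the circumcircle.
Circumcentre = (1, -1), r² = 20.

20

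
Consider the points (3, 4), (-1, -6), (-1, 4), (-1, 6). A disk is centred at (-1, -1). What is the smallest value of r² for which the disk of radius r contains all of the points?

The required radius is the distance from (-1, -1) to the farthest point.
Squared distances: 41, 25, 25, 49.
Maximum is 49, attained at (-1, 6).

49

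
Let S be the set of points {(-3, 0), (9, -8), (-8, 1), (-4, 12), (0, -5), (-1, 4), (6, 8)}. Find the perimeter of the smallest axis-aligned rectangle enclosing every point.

Width = max x − min x = 9 − (-8) = 17.
Height = max y − min y = 12 − (-8) = 20.
Perimeter = 2(17 + 20) = 74.

74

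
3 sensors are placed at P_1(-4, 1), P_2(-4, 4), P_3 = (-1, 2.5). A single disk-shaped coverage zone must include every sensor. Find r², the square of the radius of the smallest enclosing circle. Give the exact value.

3.515625

Side lengths²: P_1P_2² = 9, P_1P_3² = 11.25, P_2P_3² = 11.25.
Since P_2P_3² = 11.25 < 11.25 + 9 = 20.25, the triangle is acute, so the smallest enclosing circle is the circumcircle.
Circumcentre = (-2.875, 2.5), r² = 3.515625.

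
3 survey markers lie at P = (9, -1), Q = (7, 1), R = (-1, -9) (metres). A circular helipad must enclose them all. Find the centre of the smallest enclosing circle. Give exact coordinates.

Side lengths²: PQ² = 8, PR² = 164, QR² = 164.
Since QR² = 164 < 164 + 8 = 172, the triangle is acute, so the smallest enclosing circle is the circumcircle.
Circumcentre = (32/9, -40/9), r² = 3362/81.
Centre = (32/9, -40/9).

(32/9, -40/9)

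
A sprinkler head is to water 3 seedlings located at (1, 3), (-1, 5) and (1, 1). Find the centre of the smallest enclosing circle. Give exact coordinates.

Call the three points A, B, C in the order given.
Side lengths²: AB² = 8, AC² = 4, BC² = 20.
Since BC² = 20 ≥ 8 + 4 = 12, the angle opposite BC is not acute, so the smallest enclosing circle has BC as diameter.
Centre = midpoint of BC = (0, 3), r² = 20/4 = 5.
Centre = (0, 3).

(0, 3)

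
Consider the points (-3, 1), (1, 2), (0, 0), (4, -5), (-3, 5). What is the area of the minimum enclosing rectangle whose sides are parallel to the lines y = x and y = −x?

In coordinates u = x + y, v = x − y the rectangle is axis-aligned; the map (x,y)→(u,v) scales areas by 2.
u-values: -2, 3, 0, -1, 2; range = 3 − (-2) = 5.
v-values: -4, -1, 0, 9, -8; range = 9 − (-8) = 17.
Area = (5 × 17) / 2 = 42.5.

42.5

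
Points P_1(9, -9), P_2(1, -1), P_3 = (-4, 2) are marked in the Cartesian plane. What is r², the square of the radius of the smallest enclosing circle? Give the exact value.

72.5

Side lengths²: P_1P_2² = 128, P_1P_3² = 290, P_2P_3² = 34.
Since P_1P_3² = 290 ≥ 128 + 34 = 162, the angle opposite P_1P_3 is not acute, so the smallest enclosing circle has P_1P_3 as diameter.
Centre = midpoint of P_1P_3 = (2.5, -3.5), r² = 290/4 = 72.5.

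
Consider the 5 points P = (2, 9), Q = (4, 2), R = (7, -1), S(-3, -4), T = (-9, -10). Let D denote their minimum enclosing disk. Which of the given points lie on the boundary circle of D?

The farthest pair is P–T with squared distance 482. The circle on this segment as diameter has centre (-3.5, -0.5) and r² = 482/4 = 120.5.
Check Q: distance² to centre = 62.5 ≤ 120.5, so it lies inside.
All remaining points lie in this disk, and no smaller disk contains both endpoints, so this is the minimum enclosing circle.
The points at distance exactly r from the centre are P, T — 2 points.

P, T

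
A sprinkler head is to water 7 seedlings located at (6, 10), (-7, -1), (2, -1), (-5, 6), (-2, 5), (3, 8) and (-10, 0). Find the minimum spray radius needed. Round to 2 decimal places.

The farthest pair is (6, 10)–(-10, 0) with squared distance 356. The circle on this segment as diameter has centre (-2, 5) and r² = 356/4 = 89.
Check (-7, -1): distance² to centre = 61 ≤ 89, so it lies inside.
All remaining points lie in this disk, and no smaller disk contains both endpoints, so this is the minimum enclosing circle.
r = √89 ≈ 9.43.

9.43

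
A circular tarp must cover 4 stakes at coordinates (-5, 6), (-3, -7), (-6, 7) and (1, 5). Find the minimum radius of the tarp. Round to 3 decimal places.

7.166

By Welzl's lemma the MEC is supported by two points (diametrically opposite) or three points (on a circumcircle).
The minimum enclosing circle is determined by three boundary points: (-3, -7), (-6, 7), (1, 5).
Their circumcentre is (-193/46, 3/46) with r² = 54325/1058.
The farthest remaining point (-5, 6) is at distance² 37949/1058 ≤ 54325/1058.
r = √(54325/1058) ≈ 7.166.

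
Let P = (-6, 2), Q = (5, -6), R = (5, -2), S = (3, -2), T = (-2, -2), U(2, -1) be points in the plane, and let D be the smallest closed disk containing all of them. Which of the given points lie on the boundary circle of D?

The farthest pair is P–Q with squared distance 185. The circle on this segment as diameter has centre (-0.5, -2) and r² = 185/4 = 46.25.
Check R: distance² to centre = 30.25 ≤ 46.25, so it lies inside.
All remaining points lie in this disk, and no smaller disk contains both endpoints, so this is the minimum enclosing circle.
The points at distance exactly r from the centre are P, Q — 2 points.

P, Q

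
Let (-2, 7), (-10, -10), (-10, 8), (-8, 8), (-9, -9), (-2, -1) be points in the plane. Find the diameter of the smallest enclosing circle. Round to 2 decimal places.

18.93

The minimum enclosing circle is determined by three boundary points: (-2, 7), (-10, -10), (-10, 8).
Their circumcentre is (-7.0625, -1) with r² = 89.62890625.
The farthest remaining point (-8, 8) is at distance² 81.87890625 ≤ 89.62890625.
Diameter = 2r = 2√(89.62890625) ≈ 18.93.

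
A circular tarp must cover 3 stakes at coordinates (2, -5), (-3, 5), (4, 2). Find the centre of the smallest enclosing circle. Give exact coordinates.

(-0.5, 0)

Call the three points A, B, C in the order given.
Side lengths²: AB² = 125, AC² = 53, BC² = 58.
Since AB² = 125 ≥ 58 + 53 = 111, the angle opposite AB is not acute, so the smallest enclosing circle has AB as diameter.
Centre = midpoint of AB = (-0.5, 0), r² = 125/4 = 31.25.
Centre = (-0.5, 0).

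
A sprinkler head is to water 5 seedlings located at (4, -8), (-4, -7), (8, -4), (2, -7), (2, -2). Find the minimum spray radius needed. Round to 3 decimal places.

6.185

A smallest enclosing disk is always determined by at most three of the input points on its boundary.
The farthest pair is (-4, -7)–(8, -4) with squared distance 153. The circle on this segment as diameter has centre (2, -5.5) and r² = 153/4 = 38.25.
Check (4, -8): distance² to centre = 10.25 ≤ 38.25, so it lies inside.
All remaining points lie in this disk, and no smaller disk contains both endpoints, so this is the minimum enclosing circle.
r = √(38.25) ≈ 6.185.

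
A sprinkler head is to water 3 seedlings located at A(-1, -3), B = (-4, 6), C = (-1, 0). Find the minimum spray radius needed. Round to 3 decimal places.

4.743

Side lengths²: AB² = 90, AC² = 9, BC² = 45.
Since AB² = 90 ≥ 45 + 9 = 54, the angle opposite AB is not acute, so the smallest enclosing circle has AB as diameter.
Centre = midpoint of AB = (-2.5, 1.5), r² = 90/4 = 22.5.
r = √(22.5) ≈ 4.743.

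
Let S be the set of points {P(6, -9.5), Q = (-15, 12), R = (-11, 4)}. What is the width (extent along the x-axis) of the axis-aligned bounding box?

max x = 6, min x = -15, so width = 21.

21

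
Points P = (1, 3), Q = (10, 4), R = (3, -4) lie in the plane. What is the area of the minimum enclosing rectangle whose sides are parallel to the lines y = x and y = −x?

67.5

In coordinates u = x + y, v = x − y the rectangle is axis-aligned; the map (x,y)→(u,v) scales areas by 2.
u-values: 4, 14, -1; range = 14 − (-1) = 15.
v-values: -2, 6, 7; range = 7 − (-2) = 9.
Area = (15 × 9) / 2 = 67.5.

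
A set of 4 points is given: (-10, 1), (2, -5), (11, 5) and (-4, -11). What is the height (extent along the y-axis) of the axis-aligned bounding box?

max y = 5, min y = -11, so height = 16.

16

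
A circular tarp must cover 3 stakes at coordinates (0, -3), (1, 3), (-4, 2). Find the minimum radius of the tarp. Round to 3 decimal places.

Call the three points A, B, C in the order given.
Side lengths²: AB² = 37, AC² = 41, BC² = 26.
Since AC² = 41 < 37 + 26 = 63, the triangle is acute, so the smallest enclosing circle is the circumcircle.
Circumcentre = (-61/58, 15/58), r² = 19721/1682.
r = √(19721/1682) ≈ 3.424.

3.424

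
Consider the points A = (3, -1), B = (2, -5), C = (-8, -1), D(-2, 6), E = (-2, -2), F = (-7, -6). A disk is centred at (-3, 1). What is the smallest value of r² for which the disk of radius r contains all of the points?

The required radius is the distance from (-3, 1) to the farthest point.
Squared distances: 40, 61, 29, 26, 10, 65.
Maximum is 65, attained at F.

65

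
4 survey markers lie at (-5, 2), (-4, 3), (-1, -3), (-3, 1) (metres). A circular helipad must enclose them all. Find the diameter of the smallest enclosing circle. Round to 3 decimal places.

6.708

By Welzl's lemma the MEC is supported by two points (diametrically opposite) or three points (on a circumcircle).
The farthest pair is (-4, 3)–(-1, -3) with squared distance 45. The circle on this segment as diameter has centre (-2.5, 0) and r² = 45/4 = 11.25.
Check (-5, 2): distance² to centre = 10.25 ≤ 11.25, so it lies inside.
All remaining points lie in this disk, and no smaller disk contains both endpoints, so this is the minimum enclosing circle.
Diameter = 2r = 2√(11.25) ≈ 6.708.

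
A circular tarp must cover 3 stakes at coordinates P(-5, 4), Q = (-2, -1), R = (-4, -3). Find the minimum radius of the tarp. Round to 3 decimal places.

3.536

Side lengths²: PQ² = 34, PR² = 50, QR² = 8.
Since PR² = 50 ≥ 34 + 8 = 42, the angle opposite PR is not acute, so the smallest enclosing circle has PR as diameter.
Centre = midpoint of PR = (-4.5, 0.5), r² = 50/4 = 12.5.
r = √(12.5) ≈ 3.536.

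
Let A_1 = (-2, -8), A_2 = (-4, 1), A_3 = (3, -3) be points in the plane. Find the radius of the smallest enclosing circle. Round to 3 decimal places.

Side lengths²: A_1A_2² = 85, A_1A_3² = 50, A_2A_3² = 65.
Since A_1A_2² = 85 < 65 + 50 = 115, the triangle is acute, so the smallest enclosing circle is the circumcircle.
Circumcentre = (-39/22, -71/22), r² = 5525/242.
r = √(5525/242) ≈ 4.778.

4.778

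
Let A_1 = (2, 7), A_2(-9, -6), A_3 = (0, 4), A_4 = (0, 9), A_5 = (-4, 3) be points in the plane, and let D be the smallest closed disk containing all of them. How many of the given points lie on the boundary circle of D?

A smallest enclosing disk is always determined by at most three of the input points on its boundary.
The farthest pair is A_2–A_4 with squared distance 306. The circle on this segment as diameter has centre (-4.5, 1.5) and r² = 306/4 = 76.5.
Check A_1: distance² to centre = 72.5 ≤ 76.5, so it lies inside.
All remaining points lie in this disk, and no smaller disk contains both endpoints, so this is the minimum enclosing circle.
The points at distance exactly r from the centre are A_2, A_4 — 2 points.

2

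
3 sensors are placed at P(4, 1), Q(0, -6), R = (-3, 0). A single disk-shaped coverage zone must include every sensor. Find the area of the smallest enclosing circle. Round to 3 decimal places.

56.723

Side lengths²: PQ² = 65, PR² = 50, QR² = 45.
Since PQ² = 65 < 50 + 45 = 95, the triangle is acute, so the smallest enclosing circle is the circumcircle.
Circumcentre = (5/6, -11/6), r² = 325/18.
Area = π·r² = π·325/18 ≈ 56.723.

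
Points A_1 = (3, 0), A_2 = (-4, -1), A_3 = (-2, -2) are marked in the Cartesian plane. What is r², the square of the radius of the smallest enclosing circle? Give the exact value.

Side lengths²: A_1A_2² = 50, A_1A_3² = 29, A_2A_3² = 5.
Since A_1A_2² = 50 ≥ 29 + 5 = 34, the angle opposite A_1A_2 is not acute, so the smallest enclosing circle has A_1A_2 as diameter.
Centre = midpoint of A_1A_2 = (-0.5, -0.5), r² = 50/4 = 12.5.

12.5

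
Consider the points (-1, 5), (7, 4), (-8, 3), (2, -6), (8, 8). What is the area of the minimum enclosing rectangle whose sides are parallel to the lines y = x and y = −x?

199.5

In coordinates u = x + y, v = x − y the rectangle is axis-aligned; the map (x,y)→(u,v) scales areas by 2.
u-values: 4, 11, -5, -4, 16; range = 16 − (-5) = 21.
v-values: -6, 3, -11, 8, 0; range = 8 − (-11) = 19.
Area = (21 × 19) / 2 = 199.5.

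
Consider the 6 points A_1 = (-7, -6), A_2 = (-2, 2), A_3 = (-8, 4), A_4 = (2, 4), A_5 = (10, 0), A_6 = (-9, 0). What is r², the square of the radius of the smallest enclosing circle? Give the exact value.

The minimum enclosing circle of a finite set is fixed by two of the points (as a diameter) or three (as a circumcircle).
The minimum enclosing circle is determined by three boundary points: A_1, A_5, A_6.
Their circumcentre is (0.5, -1/6) with r² = 1625/18.
The farthest remaining point A_3 is at distance² 1613/18 ≤ 1625/18.

1625/18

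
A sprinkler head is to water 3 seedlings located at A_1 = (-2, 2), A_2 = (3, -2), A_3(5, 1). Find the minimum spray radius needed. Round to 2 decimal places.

Side lengths²: A_1A_2² = 41, A_1A_3² = 50, A_2A_3² = 13.
Since A_1A_3² = 50 < 41 + 13 = 54, the triangle is acute, so the smallest enclosing circle is the circumcircle.
Circumcentre = (67/46, 55/46), r² = 13325/1058.
r = √(13325/1058) ≈ 3.55.

3.55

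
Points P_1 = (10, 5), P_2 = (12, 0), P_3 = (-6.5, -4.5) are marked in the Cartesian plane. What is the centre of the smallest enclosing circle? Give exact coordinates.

(17/7, -13/14)

Side lengths²: P_1P_2² = 29, P_1P_3² = 362.5, P_2P_3² = 362.5.
Since P_2P_3² = 362.5 < 362.5 + 29 = 391.5, the triangle is acute, so the smallest enclosing circle is the circumcircle.
Circumcentre = (17/7, -13/14), r² = 18125/196.
Centre = (17/7, -13/14).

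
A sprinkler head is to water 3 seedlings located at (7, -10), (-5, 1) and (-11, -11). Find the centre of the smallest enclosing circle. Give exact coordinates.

Call the three points A, B, C in the order given.
Side lengths²: AB² = 265, AC² = 325, BC² = 180.
Since AC² = 325 < 265 + 180 = 445, the triangle is acute, so the smallest enclosing circle is the circumcircle.
Circumcentre = (-15/7, -111/14), r² = 17225/196.
Centre = (-15/7, -111/14).

(-15/7, -111/14)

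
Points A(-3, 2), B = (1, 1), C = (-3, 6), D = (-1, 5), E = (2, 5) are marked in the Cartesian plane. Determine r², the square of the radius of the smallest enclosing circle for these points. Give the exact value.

9061/882

A smallest enclosing disk is always determined by at most three of the input points on its boundary.
The minimum enclosing circle is determined by three boundary points: B, C, E.
Their circumcentre is (-37/42, 151/42) with r² = 9061/882.
The farthest remaining point A is at distance² 6205/882 ≤ 9061/882.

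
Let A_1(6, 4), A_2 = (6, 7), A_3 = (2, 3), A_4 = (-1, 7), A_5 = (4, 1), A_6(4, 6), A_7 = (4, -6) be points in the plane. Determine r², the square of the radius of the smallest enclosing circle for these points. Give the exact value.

16781/338

By Welzl's lemma the MEC is supported by two points (diametrically opposite) or three points (on a circumcircle).
The minimum enclosing circle is determined by three boundary points: A_2, A_4, A_7.
Their circumcentre is (2.5, 23/26) with r² = 16781/338.
The farthest remaining point A_6 is at distance² 9605/338 ≤ 16781/338.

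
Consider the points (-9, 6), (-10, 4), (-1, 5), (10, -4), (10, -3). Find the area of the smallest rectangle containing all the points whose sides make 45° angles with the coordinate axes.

In coordinates u = x + y, v = x − y the rectangle is axis-aligned; the map (x,y)→(u,v) scales areas by 2.
u-values: -3, -6, 4, 6, 7; range = 7 − (-6) = 13.
v-values: -15, -14, -6, 14, 13; range = 14 − (-15) = 29.
Area = (13 × 29) / 2 = 188.5.

188.5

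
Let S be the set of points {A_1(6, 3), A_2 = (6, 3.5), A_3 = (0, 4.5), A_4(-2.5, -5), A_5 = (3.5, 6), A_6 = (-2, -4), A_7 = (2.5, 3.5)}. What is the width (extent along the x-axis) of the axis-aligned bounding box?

8.5

max x = 6, min x = -2.5, so width = 8.5.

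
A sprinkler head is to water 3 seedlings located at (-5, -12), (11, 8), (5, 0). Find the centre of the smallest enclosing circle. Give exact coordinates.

(3, -2)

Call the three points A, B, C in the order given.
Side lengths²: AB² = 656, AC² = 244, BC² = 100.
Since AB² = 656 ≥ 244 + 100 = 344, the angle opposite AB is not acute, so the smallest enclosing circle has AB as diameter.
Centre = midpoint of AB = (3, -2), r² = 656/4 = 164.
Centre = (3, -2).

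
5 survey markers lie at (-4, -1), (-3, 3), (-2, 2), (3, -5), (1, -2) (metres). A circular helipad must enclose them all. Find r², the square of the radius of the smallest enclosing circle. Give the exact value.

The farthest pair is (-3, 3)–(3, -5) with squared distance 100. The circle on this segment as diameter has centre (0, -1) and r² = 100/4 = 25.
Check (-4, -1): distance² to centre = 16 ≤ 25, so it lies inside.
All remaining points lie in this disk, and no smaller disk contains both endpoints, so this is the minimum enclosing circle.

25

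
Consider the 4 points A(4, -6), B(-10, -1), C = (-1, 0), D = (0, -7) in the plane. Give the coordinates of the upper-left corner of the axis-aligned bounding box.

x-range [-10, 4], y-range [-7, 0].
The upper-left corner is (-10, 0).

(-10, 0)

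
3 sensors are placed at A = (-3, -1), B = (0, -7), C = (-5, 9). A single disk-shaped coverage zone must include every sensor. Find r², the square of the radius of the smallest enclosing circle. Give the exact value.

70.25

Side lengths²: AB² = 45, AC² = 104, BC² = 281.
Since BC² = 281 ≥ 104 + 45 = 149, the angle opposite BC is not acute, so the smallest enclosing circle has BC as diameter.
Centre = midpoint of BC = (-2.5, 1), r² = 281/4 = 70.25.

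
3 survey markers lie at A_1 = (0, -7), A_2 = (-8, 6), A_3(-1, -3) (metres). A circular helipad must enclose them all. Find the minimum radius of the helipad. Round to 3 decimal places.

Side lengths²: A_1A_2² = 233, A_1A_3² = 17, A_2A_3² = 130.
Since A_1A_2² = 233 ≥ 130 + 17 = 147, the angle opposite A_1A_2 is not acute, so the smallest enclosing circle has A_1A_2 as diameter.
Centre = midpoint of A_1A_2 = (-4, -0.5), r² = 233/4 = 58.25.
r = √(58.25) ≈ 7.632.

7.632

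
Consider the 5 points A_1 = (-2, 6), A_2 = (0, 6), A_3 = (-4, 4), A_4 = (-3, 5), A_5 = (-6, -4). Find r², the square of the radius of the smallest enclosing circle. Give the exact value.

By Welzl's lemma the MEC is supported by two points (diametrically opposite) or three points (on a circumcircle).
The farthest pair is A_2–A_5 with squared distance 136. The circle on this segment as diameter has centre (-3, 1) and r² = 136/4 = 34.
Check A_1: distance² to centre = 26 ≤ 34, so it lies inside.
All remaining points lie in this disk, and no smaller disk contains both endpoints, so this is the minimum enclosing circle.

34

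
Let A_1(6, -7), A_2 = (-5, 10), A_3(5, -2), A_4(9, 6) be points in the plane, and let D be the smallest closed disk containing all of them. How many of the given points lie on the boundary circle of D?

The minimum enclosing circle of a finite set is fixed by two of the points (as a diameter) or three (as a circumcircle).
The farthest pair is A_1–A_2 with squared distance 410. The circle on this segment as diameter has centre (0.5, 1.5) and r² = 410/4 = 102.5.
Check A_3: distance² to centre = 32.5 ≤ 102.5, so it lies inside.
All remaining points lie in this disk, and no smaller disk contains both endpoints, so this is the minimum enclosing circle.
The points at distance exactly r from the centre are A_1, A_2 — 2 points.

2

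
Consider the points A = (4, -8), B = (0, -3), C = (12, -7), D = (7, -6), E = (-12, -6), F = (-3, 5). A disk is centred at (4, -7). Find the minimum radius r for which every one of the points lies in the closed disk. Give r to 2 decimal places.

16.03

The required radius is the distance from (4, -7) to the farthest point.
Squared distances: 1, 32, 64, 10, 257, 193.
Maximum is 257, attained at E.
r = √257 ≈ 16.03.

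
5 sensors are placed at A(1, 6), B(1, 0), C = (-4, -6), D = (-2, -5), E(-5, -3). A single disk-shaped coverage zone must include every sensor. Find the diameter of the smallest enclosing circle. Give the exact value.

The minimum enclosing circle of a finite set is fixed by two of the points (as a diameter) or three (as a circumcircle).
The farthest pair is A–C with squared distance 169. The circle on this segment as diameter has centre (-1.5, 0) and r² = 169/4 = 42.25.
Check B: distance² to centre = 6.25 ≤ 42.25, so it lies inside.
All remaining points lie in this disk, and no smaller disk contains both endpoints, so this is the minimum enclosing circle.
Diameter = 2r = 2√(42.25) = 13.

13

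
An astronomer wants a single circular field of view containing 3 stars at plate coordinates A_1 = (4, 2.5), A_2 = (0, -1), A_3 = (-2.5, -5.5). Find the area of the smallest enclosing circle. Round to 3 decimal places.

83.449

Side lengths²: A_1A_2² = 28.25, A_1A_3² = 106.25, A_2A_3² = 26.5.
Since A_1A_3² = 106.25 ≥ 28.25 + 26.5 = 54.75, the angle opposite A_1A_3 is not acute, so the smallest enclosing circle has A_1A_3 as diameter.
Centre = midpoint of A_1A_3 = (0.75, -1.5), r² = 106.25/4 = 26.5625.
Area = π·r² = π·26.5625 ≈ 83.449.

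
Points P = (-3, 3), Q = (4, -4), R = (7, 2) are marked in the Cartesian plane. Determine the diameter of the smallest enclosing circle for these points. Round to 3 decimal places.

Side lengths²: PQ² = 98, PR² = 101, QR² = 45.
Since PR² = 101 < 98 + 45 = 143, the triangle is acute, so the smallest enclosing circle is the circumcircle.
Circumcentre = (11/6, 5/6), r² = 505/18.
Diameter = 2r = 2√(505/18) ≈ 10.593.

10.593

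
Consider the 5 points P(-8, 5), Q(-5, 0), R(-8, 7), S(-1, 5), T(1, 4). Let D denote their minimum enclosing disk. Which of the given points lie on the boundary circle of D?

Q, R, T

A smallest enclosing disk is always determined by at most three of the input points on its boundary.
The minimum enclosing circle is determined by three boundary points: Q, R, T.
Their circumcentre is (-34/9, 14/3) with r² = 1885/81.
The farthest remaining point P is at distance² 1453/81 ≤ 1885/81.
The points at distance exactly r from the centre are Q, R, T — 3 points.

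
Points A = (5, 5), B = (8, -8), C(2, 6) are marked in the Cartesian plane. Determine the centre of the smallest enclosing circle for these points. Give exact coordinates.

(5, -1)

Side lengths²: AB² = 178, AC² = 10, BC² = 232.
Since BC² = 232 ≥ 178 + 10 = 188, the angle opposite BC is not acute, so the smallest enclosing circle has BC as diameter.
Centre = midpoint of BC = (5, -1), r² = 232/4 = 58.
Centre = (5, -1).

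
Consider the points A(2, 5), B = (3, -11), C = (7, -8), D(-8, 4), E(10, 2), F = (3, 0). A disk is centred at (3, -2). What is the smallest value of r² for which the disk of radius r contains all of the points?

157

The required radius is the distance from (3, -2) to the farthest point.
Squared distances: 50, 81, 52, 157, 65, 4.
Maximum is 157, attained at D.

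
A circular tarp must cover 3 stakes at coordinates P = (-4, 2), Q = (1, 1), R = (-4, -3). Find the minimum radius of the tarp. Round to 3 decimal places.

3.265

Side lengths²: PQ² = 26, PR² = 25, QR² = 41.
Since QR² = 41 < 26 + 25 = 51, the triangle is acute, so the smallest enclosing circle is the circumcircle.
Circumcentre = (-1.9, -0.5), r² = 10.66.
r = √(10.66) ≈ 3.265.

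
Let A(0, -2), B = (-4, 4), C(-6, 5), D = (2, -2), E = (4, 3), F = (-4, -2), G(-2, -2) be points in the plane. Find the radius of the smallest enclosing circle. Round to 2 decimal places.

The minimum enclosing circle is determined by three boundary points: C, D, E.
Their circumcentre is (-73/54, 121/54) with r² = 42601/1458.
The farthest remaining point F is at distance² 36445/1458 ≤ 42601/1458.
r = √(42601/1458) ≈ 5.41.

5.41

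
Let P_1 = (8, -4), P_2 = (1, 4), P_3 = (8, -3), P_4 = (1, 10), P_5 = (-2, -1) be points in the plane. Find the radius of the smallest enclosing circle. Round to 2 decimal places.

The farthest pair is P_1–P_4 with squared distance 245. The circle on this segment as diameter has centre (4.5, 3) and r² = 245/4 = 61.25.
Check P_2: distance² to centre = 13.25 ≤ 61.25, so it lies inside.
All remaining points lie in this disk, and no smaller disk contains both endpoints, so this is the minimum enclosing circle.
r = √(61.25) ≈ 7.83.

7.83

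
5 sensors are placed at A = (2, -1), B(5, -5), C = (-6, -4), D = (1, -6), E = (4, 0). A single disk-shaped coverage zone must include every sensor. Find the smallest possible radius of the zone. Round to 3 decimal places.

5.617

A smallest enclosing disk is always determined by at most three of the input points on its boundary.
The minimum enclosing circle is determined by three boundary points: B, C, E.
Their circumcentre is (-11/27, -94/27) with r² = 22997/729.
The farthest remaining point A is at distance² 8714/729 ≤ 22997/729.
r = √(22997/729) ≈ 5.617.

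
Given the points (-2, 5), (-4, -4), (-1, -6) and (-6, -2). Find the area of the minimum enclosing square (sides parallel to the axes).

121

The bounding box has width 5 and height 11.
An axis-aligned square enclosing the set must have side ≥ max(width, height).
So the minimum side is max(5, 11) = 11.
Area = 11² = 121.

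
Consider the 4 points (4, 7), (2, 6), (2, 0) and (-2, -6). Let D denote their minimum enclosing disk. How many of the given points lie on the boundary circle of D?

2

The minimum enclosing circle of a finite set is fixed by two of the points (as a diameter) or three (as a circumcircle).
The farthest pair is (4, 7)–(-2, -6) with squared distance 205. The circle on this segment as diameter has centre (1, 0.5) and r² = 205/4 = 51.25.
Check (2, 6): distance² to centre = 31.25 ≤ 51.25, so it lies inside.
All remaining points lie in this disk, and no smaller disk contains both endpoints, so this is the minimum enclosing circle.
The points at distance exactly r from the centre are (4, 7), (-2, -6) — 2 points.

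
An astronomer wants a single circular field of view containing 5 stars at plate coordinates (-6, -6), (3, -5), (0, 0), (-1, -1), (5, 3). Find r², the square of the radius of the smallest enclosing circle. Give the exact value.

The minimum enclosing circle of a finite set is fixed by two of the points (as a diameter) or three (as a circumcircle).
The farthest pair is (-6, -6)–(5, 3) with squared distance 202. The circle on this segment as diameter has centre (-0.5, -1.5) and r² = 202/4 = 50.5.
Check (3, -5): distance² to centre = 24.5 ≤ 50.5, so it lies inside.
All remaining points lie in this disk, and no smaller disk contains both endpoints, so this is the minimum enclosing circle.

50.5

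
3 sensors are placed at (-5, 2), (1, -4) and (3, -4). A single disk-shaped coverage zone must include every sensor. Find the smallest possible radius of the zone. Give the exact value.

Call the three points A, B, C in the order given.
Side lengths²: AB² = 72, AC² = 100, BC² = 4.
Since AC² = 100 ≥ 72 + 4 = 76, the angle opposite AC is not acute, so the smallest enclosing circle has AC as diameter.
Centre = midpoint of AC = (-1, -1), r² = 100/4 = 25.
r = √25 = 5.

5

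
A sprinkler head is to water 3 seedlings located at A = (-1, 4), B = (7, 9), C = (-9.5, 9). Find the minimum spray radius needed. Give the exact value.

Side lengths²: AB² = 89, AC² = 97.25, BC² = 272.25.
Since BC² = 272.25 ≥ 97.25 + 89 = 186.25, the angle opposite BC is not acute, so the smallest enclosing circle has BC as diameter.
Centre = midpoint of BC = (-1.25, 9), r² = 272.25/4 = 68.0625.
r = √(68.0625) = 8.25.

8.25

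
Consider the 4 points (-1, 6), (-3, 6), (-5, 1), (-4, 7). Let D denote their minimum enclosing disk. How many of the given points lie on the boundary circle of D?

A smallest enclosing disk is always determined by at most three of the input points on its boundary.
The minimum enclosing circle is determined by three boundary points: (-1, 6), (-5, 1), (-4, 7).
Their circumcentre is (-129/38, 145/38) with r² = 7585/722.
The farthest remaining point (-3, 6) is at distance² 3557/722 ≤ 7585/722.
The points at distance exactly r from the centre are (-1, 6), (-5, 1), (-4, 7) — 3 points.

3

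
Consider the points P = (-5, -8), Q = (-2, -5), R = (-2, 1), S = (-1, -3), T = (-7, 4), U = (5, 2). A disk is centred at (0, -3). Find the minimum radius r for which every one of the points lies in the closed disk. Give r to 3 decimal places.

9.899

The required radius is the distance from (0, -3) to the farthest point.
Squared distances: 50, 8, 20, 1, 98, 50.
Maximum is 98, attained at T.
r = √98 ≈ 9.899.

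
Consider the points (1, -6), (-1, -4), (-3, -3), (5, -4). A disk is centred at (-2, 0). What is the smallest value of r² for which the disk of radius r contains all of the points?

65

The required radius is the distance from (-2, 0) to the farthest point.
Squared distances: 45, 17, 10, 65.
Maximum is 65, attained at (5, -4).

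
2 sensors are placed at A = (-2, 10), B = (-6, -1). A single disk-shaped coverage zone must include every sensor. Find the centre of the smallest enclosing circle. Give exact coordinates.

(-4, 4.5)

The smallest circle enclosing two points has them as diameter endpoints.
Centre = midpoint = (-4, 4.5); r² = |AB|²/4 = 137/4 = 34.25.
Centre = (-4, 4.5).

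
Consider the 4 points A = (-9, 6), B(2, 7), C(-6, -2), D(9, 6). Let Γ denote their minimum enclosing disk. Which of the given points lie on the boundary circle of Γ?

A smallest enclosing disk is always determined by at most three of the input points on its boundary.
The minimum enclosing circle is determined by three boundary points: A, C, D.
Their circumcentre is (0, 4.8125) with r² = 82.41015625.
The farthest remaining point B is at distance² 8.78515625 ≤ 82.41015625.
The points at distance exactly r from the centre are A, C, D — 3 points.

A, C, D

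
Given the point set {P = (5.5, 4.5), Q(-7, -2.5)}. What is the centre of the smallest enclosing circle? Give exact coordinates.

The smallest circle enclosing two points has them as diameter endpoints.
Centre = midpoint = (-0.75, 1); r² = |PQ|²/4 = 205.25/4 = 51.3125.
Centre = (-0.75, 1).

(-0.75, 1)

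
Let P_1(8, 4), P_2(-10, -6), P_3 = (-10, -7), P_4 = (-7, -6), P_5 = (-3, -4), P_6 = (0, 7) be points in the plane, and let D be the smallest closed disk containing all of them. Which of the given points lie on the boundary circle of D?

The farthest pair is P_1–P_3 with squared distance 445. The circle on this segment as diameter has centre (-1, -1.5) and r² = 445/4 = 111.25.
Check P_2: distance² to centre = 101.25 ≤ 111.25, so it lies inside.
All remaining points lie in this disk, and no smaller disk contains both endpoints, so this is the minimum enclosing circle.
The points at distance exactly r from the centre are P_1, P_3 — 2 points.

P_1, P_3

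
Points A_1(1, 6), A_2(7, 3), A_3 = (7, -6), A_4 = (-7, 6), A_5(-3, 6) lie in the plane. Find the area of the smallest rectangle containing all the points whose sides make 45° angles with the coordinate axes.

143

In coordinates u = x + y, v = x − y the rectangle is axis-aligned; the map (x,y)→(u,v) scales areas by 2.
u-values: 7, 10, 1, -1, 3; range = 10 − (-1) = 11.
v-values: -5, 4, 13, -13, -9; range = 13 − (-13) = 26.
Area = (11 × 26) / 2 = 143.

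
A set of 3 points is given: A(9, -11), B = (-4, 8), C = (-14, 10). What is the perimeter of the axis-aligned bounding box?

88

Width = max x − min x = 9 − (-14) = 23.
Height = max y − min y = 10 − (-11) = 21.
Perimeter = 2(23 + 21) = 88.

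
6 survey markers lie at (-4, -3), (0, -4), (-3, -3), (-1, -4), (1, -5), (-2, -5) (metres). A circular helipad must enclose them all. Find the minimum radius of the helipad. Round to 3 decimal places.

By Welzl's lemma the MEC is supported by two points (diametrically opposite) or three points (on a circumcircle).
The farthest pair is (-4, -3)–(1, -5) with squared distance 29. The circle on this segment as diameter has centre (-1.5, -4) and r² = 29/4 = 7.25.
Check (0, -4): distance² to centre = 2.25 ≤ 7.25, so it lies inside.
All remaining points lie in this disk, and no smaller disk contains both endpoints, so this is the minimum enclosing circle.
r = √(7.25) ≈ 2.693.

2.693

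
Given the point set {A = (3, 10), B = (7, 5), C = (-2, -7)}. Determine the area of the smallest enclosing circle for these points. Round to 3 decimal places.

Side lengths²: AB² = 41, AC² = 314, BC² = 225.
Since AC² = 314 ≥ 225 + 41 = 266, the angle opposite AC is not acute, so the smallest enclosing circle has AC as diameter.
Centre = midpoint of AC = (0.5, 1.5), r² = 314/4 = 78.5.
Area = π·r² = π·78.5 ≈ 246.615.

246.615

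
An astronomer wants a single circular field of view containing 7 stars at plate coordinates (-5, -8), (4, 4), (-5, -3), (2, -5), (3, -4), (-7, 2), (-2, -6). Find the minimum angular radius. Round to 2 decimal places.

The minimum enclosing circle is determined by three boundary points: (-5, -8), (4, 4), (-7, 2).
Their circumcentre is (-23/38, -73/38) with r² = 40625/722.
The farthest remaining point (-5, -3) is at distance² 14785/722 ≤ 40625/722.
r = √(40625/722) ≈ 7.50.

7.50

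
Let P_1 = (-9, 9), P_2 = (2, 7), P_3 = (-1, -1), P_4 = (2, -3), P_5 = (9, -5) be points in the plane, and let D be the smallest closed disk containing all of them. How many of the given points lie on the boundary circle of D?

2

The minimum enclosing circle of a finite set is fixed by two of the points (as a diameter) or three (as a circumcircle).
The farthest pair is P_1–P_5 with squared distance 520. The circle on this segment as diameter has centre (0, 2) and r² = 520/4 = 130.
Check P_2: distance² to centre = 29 ≤ 130, so it lies inside.
All remaining points lie in this disk, and no smaller disk contains both endpoints, so this is the minimum enclosing circle.
The points at distance exactly r from the centre are P_1, P_5 — 2 points.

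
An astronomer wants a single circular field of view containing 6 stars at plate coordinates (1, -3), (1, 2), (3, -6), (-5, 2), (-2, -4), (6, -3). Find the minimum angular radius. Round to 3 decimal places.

6.042

By Welzl's lemma the MEC is supported by two points (diametrically opposite) or three points (on a circumcircle).
The farthest pair is (-5, 2)–(6, -3) with squared distance 146. The circle on this segment as diameter has centre (0.5, -0.5) and r² = 146/4 = 36.5.
Check (1, -3): distance² to centre = 6.5 ≤ 36.5, so it lies inside.
All remaining points lie in this disk, and no smaller disk contains both endpoints, so this is the minimum enclosing circle.
r = √(36.5) ≈ 6.042.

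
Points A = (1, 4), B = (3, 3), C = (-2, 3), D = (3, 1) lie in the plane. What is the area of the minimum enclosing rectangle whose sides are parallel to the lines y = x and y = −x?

17.5

In coordinates u = x + y, v = x − y the rectangle is axis-aligned; the map (x,y)→(u,v) scales areas by 2.
u-values: 5, 6, 1, 4; range = 6 − 1 = 5.
v-values: -3, 0, -5, 2; range = 2 − (-5) = 7.
Area = (5 × 7) / 2 = 17.5.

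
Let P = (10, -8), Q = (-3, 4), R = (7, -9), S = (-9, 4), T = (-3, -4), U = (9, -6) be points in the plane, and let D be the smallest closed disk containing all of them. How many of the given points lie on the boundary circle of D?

By Welzl's lemma the MEC is supported by two points (diametrically opposite) or three points (on a circumcircle).
The farthest pair is P–S with squared distance 505. The circle on this segment as diameter has centre (0.5, -2) and r² = 505/4 = 126.25.
Check Q: distance² to centre = 48.25 ≤ 126.25, so it lies inside.
All remaining points lie in this disk, and no smaller disk contains both endpoints, so this is the minimum enclosing circle.
The points at distance exactly r from the centre are P, S — 2 points.

2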